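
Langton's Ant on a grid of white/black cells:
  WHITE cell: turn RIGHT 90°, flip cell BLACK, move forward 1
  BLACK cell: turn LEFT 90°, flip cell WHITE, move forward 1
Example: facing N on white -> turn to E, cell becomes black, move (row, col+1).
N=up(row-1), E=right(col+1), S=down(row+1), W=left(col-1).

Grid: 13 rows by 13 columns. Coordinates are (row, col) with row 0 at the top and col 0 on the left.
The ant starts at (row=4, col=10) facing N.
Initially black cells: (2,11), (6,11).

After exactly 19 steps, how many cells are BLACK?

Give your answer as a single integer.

Answer: 9

Derivation:
Step 1: on WHITE (4,10): turn R to E, flip to black, move to (4,11). |black|=3
Step 2: on WHITE (4,11): turn R to S, flip to black, move to (5,11). |black|=4
Step 3: on WHITE (5,11): turn R to W, flip to black, move to (5,10). |black|=5
Step 4: on WHITE (5,10): turn R to N, flip to black, move to (4,10). |black|=6
Step 5: on BLACK (4,10): turn L to W, flip to white, move to (4,9). |black|=5
Step 6: on WHITE (4,9): turn R to N, flip to black, move to (3,9). |black|=6
Step 7: on WHITE (3,9): turn R to E, flip to black, move to (3,10). |black|=7
Step 8: on WHITE (3,10): turn R to S, flip to black, move to (4,10). |black|=8
Step 9: on WHITE (4,10): turn R to W, flip to black, move to (4,9). |black|=9
Step 10: on BLACK (4,9): turn L to S, flip to white, move to (5,9). |black|=8
Step 11: on WHITE (5,9): turn R to W, flip to black, move to (5,8). |black|=9
Step 12: on WHITE (5,8): turn R to N, flip to black, move to (4,8). |black|=10
Step 13: on WHITE (4,8): turn R to E, flip to black, move to (4,9). |black|=11
Step 14: on WHITE (4,9): turn R to S, flip to black, move to (5,9). |black|=12
Step 15: on BLACK (5,9): turn L to E, flip to white, move to (5,10). |black|=11
Step 16: on BLACK (5,10): turn L to N, flip to white, move to (4,10). |black|=10
Step 17: on BLACK (4,10): turn L to W, flip to white, move to (4,9). |black|=9
Step 18: on BLACK (4,9): turn L to S, flip to white, move to (5,9). |black|=8
Step 19: on WHITE (5,9): turn R to W, flip to black, move to (5,8). |black|=9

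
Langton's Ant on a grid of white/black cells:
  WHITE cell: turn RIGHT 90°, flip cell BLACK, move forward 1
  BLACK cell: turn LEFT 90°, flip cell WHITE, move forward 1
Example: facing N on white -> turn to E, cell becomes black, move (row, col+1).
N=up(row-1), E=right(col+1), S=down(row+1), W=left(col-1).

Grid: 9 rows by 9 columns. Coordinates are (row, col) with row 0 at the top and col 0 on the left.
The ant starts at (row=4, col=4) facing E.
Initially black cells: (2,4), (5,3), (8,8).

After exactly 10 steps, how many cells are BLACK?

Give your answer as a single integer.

Step 1: on WHITE (4,4): turn R to S, flip to black, move to (5,4). |black|=4
Step 2: on WHITE (5,4): turn R to W, flip to black, move to (5,3). |black|=5
Step 3: on BLACK (5,3): turn L to S, flip to white, move to (6,3). |black|=4
Step 4: on WHITE (6,3): turn R to W, flip to black, move to (6,2). |black|=5
Step 5: on WHITE (6,2): turn R to N, flip to black, move to (5,2). |black|=6
Step 6: on WHITE (5,2): turn R to E, flip to black, move to (5,3). |black|=7
Step 7: on WHITE (5,3): turn R to S, flip to black, move to (6,3). |black|=8
Step 8: on BLACK (6,3): turn L to E, flip to white, move to (6,4). |black|=7
Step 9: on WHITE (6,4): turn R to S, flip to black, move to (7,4). |black|=8
Step 10: on WHITE (7,4): turn R to W, flip to black, move to (7,3). |black|=9

Answer: 9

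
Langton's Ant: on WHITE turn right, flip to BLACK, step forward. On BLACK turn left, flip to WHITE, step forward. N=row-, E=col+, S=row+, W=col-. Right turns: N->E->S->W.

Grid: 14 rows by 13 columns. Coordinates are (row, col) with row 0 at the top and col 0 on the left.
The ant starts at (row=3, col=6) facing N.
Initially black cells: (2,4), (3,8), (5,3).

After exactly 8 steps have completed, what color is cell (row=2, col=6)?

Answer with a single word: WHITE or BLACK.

Answer: BLACK

Derivation:
Step 1: on WHITE (3,6): turn R to E, flip to black, move to (3,7). |black|=4
Step 2: on WHITE (3,7): turn R to S, flip to black, move to (4,7). |black|=5
Step 3: on WHITE (4,7): turn R to W, flip to black, move to (4,6). |black|=6
Step 4: on WHITE (4,6): turn R to N, flip to black, move to (3,6). |black|=7
Step 5: on BLACK (3,6): turn L to W, flip to white, move to (3,5). |black|=6
Step 6: on WHITE (3,5): turn R to N, flip to black, move to (2,5). |black|=7
Step 7: on WHITE (2,5): turn R to E, flip to black, move to (2,6). |black|=8
Step 8: on WHITE (2,6): turn R to S, flip to black, move to (3,6). |black|=9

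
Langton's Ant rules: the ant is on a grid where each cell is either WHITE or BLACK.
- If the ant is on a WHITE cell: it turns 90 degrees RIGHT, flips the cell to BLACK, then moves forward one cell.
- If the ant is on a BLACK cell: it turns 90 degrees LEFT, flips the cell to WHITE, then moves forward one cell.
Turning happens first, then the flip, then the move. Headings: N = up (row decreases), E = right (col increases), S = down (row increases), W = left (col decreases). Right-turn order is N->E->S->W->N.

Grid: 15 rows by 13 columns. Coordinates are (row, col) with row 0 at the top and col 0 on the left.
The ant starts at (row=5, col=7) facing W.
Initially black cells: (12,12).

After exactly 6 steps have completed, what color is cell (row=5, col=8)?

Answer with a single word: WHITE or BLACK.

Answer: BLACK

Derivation:
Step 1: on WHITE (5,7): turn R to N, flip to black, move to (4,7). |black|=2
Step 2: on WHITE (4,7): turn R to E, flip to black, move to (4,8). |black|=3
Step 3: on WHITE (4,8): turn R to S, flip to black, move to (5,8). |black|=4
Step 4: on WHITE (5,8): turn R to W, flip to black, move to (5,7). |black|=5
Step 5: on BLACK (5,7): turn L to S, flip to white, move to (6,7). |black|=4
Step 6: on WHITE (6,7): turn R to W, flip to black, move to (6,6). |black|=5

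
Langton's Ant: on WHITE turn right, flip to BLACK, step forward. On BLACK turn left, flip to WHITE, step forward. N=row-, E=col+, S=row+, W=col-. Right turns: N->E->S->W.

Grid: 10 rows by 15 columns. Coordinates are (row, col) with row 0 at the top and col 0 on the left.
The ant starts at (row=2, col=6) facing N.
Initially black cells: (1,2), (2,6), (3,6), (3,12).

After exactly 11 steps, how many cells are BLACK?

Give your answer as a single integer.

Step 1: on BLACK (2,6): turn L to W, flip to white, move to (2,5). |black|=3
Step 2: on WHITE (2,5): turn R to N, flip to black, move to (1,5). |black|=4
Step 3: on WHITE (1,5): turn R to E, flip to black, move to (1,6). |black|=5
Step 4: on WHITE (1,6): turn R to S, flip to black, move to (2,6). |black|=6
Step 5: on WHITE (2,6): turn R to W, flip to black, move to (2,5). |black|=7
Step 6: on BLACK (2,5): turn L to S, flip to white, move to (3,5). |black|=6
Step 7: on WHITE (3,5): turn R to W, flip to black, move to (3,4). |black|=7
Step 8: on WHITE (3,4): turn R to N, flip to black, move to (2,4). |black|=8
Step 9: on WHITE (2,4): turn R to E, flip to black, move to (2,5). |black|=9
Step 10: on WHITE (2,5): turn R to S, flip to black, move to (3,5). |black|=10
Step 11: on BLACK (3,5): turn L to E, flip to white, move to (3,6). |black|=9

Answer: 9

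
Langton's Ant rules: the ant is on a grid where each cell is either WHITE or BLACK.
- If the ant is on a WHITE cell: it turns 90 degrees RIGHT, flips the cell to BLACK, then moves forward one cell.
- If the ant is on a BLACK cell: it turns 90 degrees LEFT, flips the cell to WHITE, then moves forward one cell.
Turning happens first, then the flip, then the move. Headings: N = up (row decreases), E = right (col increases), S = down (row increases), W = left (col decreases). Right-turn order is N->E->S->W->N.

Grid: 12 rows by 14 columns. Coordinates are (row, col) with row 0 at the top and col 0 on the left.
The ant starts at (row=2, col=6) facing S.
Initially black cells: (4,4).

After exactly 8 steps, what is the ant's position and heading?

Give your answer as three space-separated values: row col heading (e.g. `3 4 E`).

Answer: 2 6 N

Derivation:
Step 1: on WHITE (2,6): turn R to W, flip to black, move to (2,5). |black|=2
Step 2: on WHITE (2,5): turn R to N, flip to black, move to (1,5). |black|=3
Step 3: on WHITE (1,5): turn R to E, flip to black, move to (1,6). |black|=4
Step 4: on WHITE (1,6): turn R to S, flip to black, move to (2,6). |black|=5
Step 5: on BLACK (2,6): turn L to E, flip to white, move to (2,7). |black|=4
Step 6: on WHITE (2,7): turn R to S, flip to black, move to (3,7). |black|=5
Step 7: on WHITE (3,7): turn R to W, flip to black, move to (3,6). |black|=6
Step 8: on WHITE (3,6): turn R to N, flip to black, move to (2,6). |black|=7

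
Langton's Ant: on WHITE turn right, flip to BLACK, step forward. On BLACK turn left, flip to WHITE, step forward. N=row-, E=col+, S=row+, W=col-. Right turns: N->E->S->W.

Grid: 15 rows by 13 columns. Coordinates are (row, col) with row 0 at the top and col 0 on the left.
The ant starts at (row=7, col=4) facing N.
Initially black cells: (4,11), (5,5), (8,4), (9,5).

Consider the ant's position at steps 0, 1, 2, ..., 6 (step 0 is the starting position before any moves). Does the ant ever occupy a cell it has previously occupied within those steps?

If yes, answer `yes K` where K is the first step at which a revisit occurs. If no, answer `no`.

Step 1: on WHITE (7,4): turn R to E, flip to black, move to (7,5). |black|=5 — new cell
Step 2: on WHITE (7,5): turn R to S, flip to black, move to (8,5). |black|=6 — new cell
Step 3: on WHITE (8,5): turn R to W, flip to black, move to (8,4). |black|=7 — new cell
Step 4: on BLACK (8,4): turn L to S, flip to white, move to (9,4). |black|=6 — new cell
Step 5: on WHITE (9,4): turn R to W, flip to black, move to (9,3). |black|=7 — new cell
Step 6: on WHITE (9,3): turn R to N, flip to black, move to (8,3). |black|=8 — new cell
No revisit within 6 steps.

Answer: no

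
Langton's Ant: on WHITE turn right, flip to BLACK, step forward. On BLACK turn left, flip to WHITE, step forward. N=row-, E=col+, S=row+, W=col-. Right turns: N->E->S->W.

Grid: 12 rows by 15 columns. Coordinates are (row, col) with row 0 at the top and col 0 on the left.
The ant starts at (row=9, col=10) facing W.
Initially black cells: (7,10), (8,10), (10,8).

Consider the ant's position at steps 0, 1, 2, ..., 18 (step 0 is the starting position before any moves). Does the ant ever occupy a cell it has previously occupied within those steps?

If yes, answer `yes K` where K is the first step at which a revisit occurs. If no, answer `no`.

Step 1: on WHITE (9,10): turn R to N, flip to black, move to (8,10). |black|=4 — new cell
Step 2: on BLACK (8,10): turn L to W, flip to white, move to (8,9). |black|=3 — new cell
Step 3: on WHITE (8,9): turn R to N, flip to black, move to (7,9). |black|=4 — new cell
Step 4: on WHITE (7,9): turn R to E, flip to black, move to (7,10). |black|=5 — new cell
Step 5: on BLACK (7,10): turn L to N, flip to white, move to (6,10). |black|=4 — new cell
Step 6: on WHITE (6,10): turn R to E, flip to black, move to (6,11). |black|=5 — new cell
Step 7: on WHITE (6,11): turn R to S, flip to black, move to (7,11). |black|=6 — new cell
Step 8: on WHITE (7,11): turn R to W, flip to black, move to (7,10). |black|=7 — REVISIT

Answer: yes 8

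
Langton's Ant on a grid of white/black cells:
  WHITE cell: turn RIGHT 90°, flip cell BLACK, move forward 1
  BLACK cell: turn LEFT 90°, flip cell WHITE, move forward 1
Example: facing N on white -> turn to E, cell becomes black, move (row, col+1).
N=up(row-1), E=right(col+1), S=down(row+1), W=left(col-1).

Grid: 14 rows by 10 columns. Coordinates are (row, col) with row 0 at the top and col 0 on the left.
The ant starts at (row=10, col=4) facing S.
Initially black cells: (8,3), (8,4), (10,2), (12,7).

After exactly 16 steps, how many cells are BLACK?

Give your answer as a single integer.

Step 1: on WHITE (10,4): turn R to W, flip to black, move to (10,3). |black|=5
Step 2: on WHITE (10,3): turn R to N, flip to black, move to (9,3). |black|=6
Step 3: on WHITE (9,3): turn R to E, flip to black, move to (9,4). |black|=7
Step 4: on WHITE (9,4): turn R to S, flip to black, move to (10,4). |black|=8
Step 5: on BLACK (10,4): turn L to E, flip to white, move to (10,5). |black|=7
Step 6: on WHITE (10,5): turn R to S, flip to black, move to (11,5). |black|=8
Step 7: on WHITE (11,5): turn R to W, flip to black, move to (11,4). |black|=9
Step 8: on WHITE (11,4): turn R to N, flip to black, move to (10,4). |black|=10
Step 9: on WHITE (10,4): turn R to E, flip to black, move to (10,5). |black|=11
Step 10: on BLACK (10,5): turn L to N, flip to white, move to (9,5). |black|=10
Step 11: on WHITE (9,5): turn R to E, flip to black, move to (9,6). |black|=11
Step 12: on WHITE (9,6): turn R to S, flip to black, move to (10,6). |black|=12
Step 13: on WHITE (10,6): turn R to W, flip to black, move to (10,5). |black|=13
Step 14: on WHITE (10,5): turn R to N, flip to black, move to (9,5). |black|=14
Step 15: on BLACK (9,5): turn L to W, flip to white, move to (9,4). |black|=13
Step 16: on BLACK (9,4): turn L to S, flip to white, move to (10,4). |black|=12

Answer: 12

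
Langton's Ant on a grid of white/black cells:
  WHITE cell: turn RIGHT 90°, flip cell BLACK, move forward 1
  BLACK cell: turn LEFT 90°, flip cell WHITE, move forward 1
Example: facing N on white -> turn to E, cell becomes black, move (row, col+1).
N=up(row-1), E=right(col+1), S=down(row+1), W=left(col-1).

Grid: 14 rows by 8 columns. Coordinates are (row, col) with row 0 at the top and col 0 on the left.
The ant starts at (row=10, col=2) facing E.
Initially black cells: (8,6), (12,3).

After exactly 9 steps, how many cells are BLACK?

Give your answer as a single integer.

Step 1: on WHITE (10,2): turn R to S, flip to black, move to (11,2). |black|=3
Step 2: on WHITE (11,2): turn R to W, flip to black, move to (11,1). |black|=4
Step 3: on WHITE (11,1): turn R to N, flip to black, move to (10,1). |black|=5
Step 4: on WHITE (10,1): turn R to E, flip to black, move to (10,2). |black|=6
Step 5: on BLACK (10,2): turn L to N, flip to white, move to (9,2). |black|=5
Step 6: on WHITE (9,2): turn R to E, flip to black, move to (9,3). |black|=6
Step 7: on WHITE (9,3): turn R to S, flip to black, move to (10,3). |black|=7
Step 8: on WHITE (10,3): turn R to W, flip to black, move to (10,2). |black|=8
Step 9: on WHITE (10,2): turn R to N, flip to black, move to (9,2). |black|=9

Answer: 9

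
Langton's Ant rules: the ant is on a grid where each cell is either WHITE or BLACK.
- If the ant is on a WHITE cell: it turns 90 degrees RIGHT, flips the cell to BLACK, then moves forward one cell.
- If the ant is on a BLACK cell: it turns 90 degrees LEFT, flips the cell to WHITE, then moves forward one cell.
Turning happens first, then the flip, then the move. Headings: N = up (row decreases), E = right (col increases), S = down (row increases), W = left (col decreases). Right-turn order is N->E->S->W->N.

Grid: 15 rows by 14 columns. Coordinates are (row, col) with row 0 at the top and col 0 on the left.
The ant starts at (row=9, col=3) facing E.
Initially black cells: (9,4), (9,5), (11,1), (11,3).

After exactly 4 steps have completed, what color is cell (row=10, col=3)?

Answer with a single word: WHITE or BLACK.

Answer: BLACK

Derivation:
Step 1: on WHITE (9,3): turn R to S, flip to black, move to (10,3). |black|=5
Step 2: on WHITE (10,3): turn R to W, flip to black, move to (10,2). |black|=6
Step 3: on WHITE (10,2): turn R to N, flip to black, move to (9,2). |black|=7
Step 4: on WHITE (9,2): turn R to E, flip to black, move to (9,3). |black|=8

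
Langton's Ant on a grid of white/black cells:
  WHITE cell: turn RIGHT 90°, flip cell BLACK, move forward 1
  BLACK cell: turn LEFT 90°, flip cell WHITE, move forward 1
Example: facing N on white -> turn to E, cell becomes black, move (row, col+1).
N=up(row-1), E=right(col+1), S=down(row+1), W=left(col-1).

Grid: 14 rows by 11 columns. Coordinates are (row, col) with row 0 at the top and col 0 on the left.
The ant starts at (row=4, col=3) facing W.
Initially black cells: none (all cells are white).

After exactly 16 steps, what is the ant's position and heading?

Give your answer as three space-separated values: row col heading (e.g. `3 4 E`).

Step 1: on WHITE (4,3): turn R to N, flip to black, move to (3,3). |black|=1
Step 2: on WHITE (3,3): turn R to E, flip to black, move to (3,4). |black|=2
Step 3: on WHITE (3,4): turn R to S, flip to black, move to (4,4). |black|=3
Step 4: on WHITE (4,4): turn R to W, flip to black, move to (4,3). |black|=4
Step 5: on BLACK (4,3): turn L to S, flip to white, move to (5,3). |black|=3
Step 6: on WHITE (5,3): turn R to W, flip to black, move to (5,2). |black|=4
Step 7: on WHITE (5,2): turn R to N, flip to black, move to (4,2). |black|=5
Step 8: on WHITE (4,2): turn R to E, flip to black, move to (4,3). |black|=6
Step 9: on WHITE (4,3): turn R to S, flip to black, move to (5,3). |black|=7
Step 10: on BLACK (5,3): turn L to E, flip to white, move to (5,4). |black|=6
Step 11: on WHITE (5,4): turn R to S, flip to black, move to (6,4). |black|=7
Step 12: on WHITE (6,4): turn R to W, flip to black, move to (6,3). |black|=8
Step 13: on WHITE (6,3): turn R to N, flip to black, move to (5,3). |black|=9
Step 14: on WHITE (5,3): turn R to E, flip to black, move to (5,4). |black|=10
Step 15: on BLACK (5,4): turn L to N, flip to white, move to (4,4). |black|=9
Step 16: on BLACK (4,4): turn L to W, flip to white, move to (4,3). |black|=8

Answer: 4 3 W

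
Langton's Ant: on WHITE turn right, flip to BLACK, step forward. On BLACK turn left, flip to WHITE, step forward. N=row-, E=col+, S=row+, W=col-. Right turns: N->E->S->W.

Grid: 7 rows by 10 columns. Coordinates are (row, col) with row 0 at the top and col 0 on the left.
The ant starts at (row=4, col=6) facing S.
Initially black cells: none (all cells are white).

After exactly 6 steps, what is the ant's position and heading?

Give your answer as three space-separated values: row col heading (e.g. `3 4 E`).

Answer: 5 7 S

Derivation:
Step 1: on WHITE (4,6): turn R to W, flip to black, move to (4,5). |black|=1
Step 2: on WHITE (4,5): turn R to N, flip to black, move to (3,5). |black|=2
Step 3: on WHITE (3,5): turn R to E, flip to black, move to (3,6). |black|=3
Step 4: on WHITE (3,6): turn R to S, flip to black, move to (4,6). |black|=4
Step 5: on BLACK (4,6): turn L to E, flip to white, move to (4,7). |black|=3
Step 6: on WHITE (4,7): turn R to S, flip to black, move to (5,7). |black|=4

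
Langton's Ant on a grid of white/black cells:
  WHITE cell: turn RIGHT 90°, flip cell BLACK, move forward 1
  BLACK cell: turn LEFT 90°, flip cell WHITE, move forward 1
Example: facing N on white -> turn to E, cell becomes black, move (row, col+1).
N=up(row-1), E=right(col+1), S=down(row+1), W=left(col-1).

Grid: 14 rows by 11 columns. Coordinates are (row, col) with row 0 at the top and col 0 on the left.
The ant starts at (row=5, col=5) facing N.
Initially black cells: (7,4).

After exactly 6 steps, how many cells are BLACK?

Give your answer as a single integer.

Step 1: on WHITE (5,5): turn R to E, flip to black, move to (5,6). |black|=2
Step 2: on WHITE (5,6): turn R to S, flip to black, move to (6,6). |black|=3
Step 3: on WHITE (6,6): turn R to W, flip to black, move to (6,5). |black|=4
Step 4: on WHITE (6,5): turn R to N, flip to black, move to (5,5). |black|=5
Step 5: on BLACK (5,5): turn L to W, flip to white, move to (5,4). |black|=4
Step 6: on WHITE (5,4): turn R to N, flip to black, move to (4,4). |black|=5

Answer: 5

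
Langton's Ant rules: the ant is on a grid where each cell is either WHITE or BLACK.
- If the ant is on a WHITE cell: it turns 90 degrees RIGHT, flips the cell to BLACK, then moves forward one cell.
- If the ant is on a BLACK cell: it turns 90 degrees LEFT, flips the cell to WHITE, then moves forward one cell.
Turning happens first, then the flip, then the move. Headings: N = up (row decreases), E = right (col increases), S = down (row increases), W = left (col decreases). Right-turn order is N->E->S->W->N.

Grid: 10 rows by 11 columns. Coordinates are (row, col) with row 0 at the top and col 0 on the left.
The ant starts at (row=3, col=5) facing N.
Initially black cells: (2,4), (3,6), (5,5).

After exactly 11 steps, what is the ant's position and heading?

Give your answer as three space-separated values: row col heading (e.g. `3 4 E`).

Answer: 2 5 W

Derivation:
Step 1: on WHITE (3,5): turn R to E, flip to black, move to (3,6). |black|=4
Step 2: on BLACK (3,6): turn L to N, flip to white, move to (2,6). |black|=3
Step 3: on WHITE (2,6): turn R to E, flip to black, move to (2,7). |black|=4
Step 4: on WHITE (2,7): turn R to S, flip to black, move to (3,7). |black|=5
Step 5: on WHITE (3,7): turn R to W, flip to black, move to (3,6). |black|=6
Step 6: on WHITE (3,6): turn R to N, flip to black, move to (2,6). |black|=7
Step 7: on BLACK (2,6): turn L to W, flip to white, move to (2,5). |black|=6
Step 8: on WHITE (2,5): turn R to N, flip to black, move to (1,5). |black|=7
Step 9: on WHITE (1,5): turn R to E, flip to black, move to (1,6). |black|=8
Step 10: on WHITE (1,6): turn R to S, flip to black, move to (2,6). |black|=9
Step 11: on WHITE (2,6): turn R to W, flip to black, move to (2,5). |black|=10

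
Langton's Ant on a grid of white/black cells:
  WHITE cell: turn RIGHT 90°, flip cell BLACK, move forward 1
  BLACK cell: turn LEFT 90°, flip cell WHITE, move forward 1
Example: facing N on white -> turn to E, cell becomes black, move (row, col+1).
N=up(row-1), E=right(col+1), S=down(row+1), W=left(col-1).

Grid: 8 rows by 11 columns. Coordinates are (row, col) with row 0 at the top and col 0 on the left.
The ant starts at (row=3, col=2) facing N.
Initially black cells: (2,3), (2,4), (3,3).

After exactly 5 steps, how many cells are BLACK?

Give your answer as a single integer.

Step 1: on WHITE (3,2): turn R to E, flip to black, move to (3,3). |black|=4
Step 2: on BLACK (3,3): turn L to N, flip to white, move to (2,3). |black|=3
Step 3: on BLACK (2,3): turn L to W, flip to white, move to (2,2). |black|=2
Step 4: on WHITE (2,2): turn R to N, flip to black, move to (1,2). |black|=3
Step 5: on WHITE (1,2): turn R to E, flip to black, move to (1,3). |black|=4

Answer: 4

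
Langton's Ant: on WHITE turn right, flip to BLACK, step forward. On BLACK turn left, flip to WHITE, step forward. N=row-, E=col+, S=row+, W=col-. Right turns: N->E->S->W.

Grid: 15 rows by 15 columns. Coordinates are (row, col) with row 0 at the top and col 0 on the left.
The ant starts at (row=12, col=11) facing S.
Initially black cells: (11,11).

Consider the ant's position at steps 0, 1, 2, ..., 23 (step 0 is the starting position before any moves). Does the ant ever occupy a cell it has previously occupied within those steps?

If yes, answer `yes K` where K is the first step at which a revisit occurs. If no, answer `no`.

Answer: yes 7

Derivation:
Step 1: on WHITE (12,11): turn R to W, flip to black, move to (12,10). |black|=2 — new cell
Step 2: on WHITE (12,10): turn R to N, flip to black, move to (11,10). |black|=3 — new cell
Step 3: on WHITE (11,10): turn R to E, flip to black, move to (11,11). |black|=4 — new cell
Step 4: on BLACK (11,11): turn L to N, flip to white, move to (10,11). |black|=3 — new cell
Step 5: on WHITE (10,11): turn R to E, flip to black, move to (10,12). |black|=4 — new cell
Step 6: on WHITE (10,12): turn R to S, flip to black, move to (11,12). |black|=5 — new cell
Step 7: on WHITE (11,12): turn R to W, flip to black, move to (11,11). |black|=6 — REVISIT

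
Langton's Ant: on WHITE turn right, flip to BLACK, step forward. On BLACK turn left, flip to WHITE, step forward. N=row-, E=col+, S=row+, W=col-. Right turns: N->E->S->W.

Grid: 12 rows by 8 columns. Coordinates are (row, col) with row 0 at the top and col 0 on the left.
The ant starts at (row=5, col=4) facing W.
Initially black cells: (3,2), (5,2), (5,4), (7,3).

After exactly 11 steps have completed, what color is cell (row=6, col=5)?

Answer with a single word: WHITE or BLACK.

Step 1: on BLACK (5,4): turn L to S, flip to white, move to (6,4). |black|=3
Step 2: on WHITE (6,4): turn R to W, flip to black, move to (6,3). |black|=4
Step 3: on WHITE (6,3): turn R to N, flip to black, move to (5,3). |black|=5
Step 4: on WHITE (5,3): turn R to E, flip to black, move to (5,4). |black|=6
Step 5: on WHITE (5,4): turn R to S, flip to black, move to (6,4). |black|=7
Step 6: on BLACK (6,4): turn L to E, flip to white, move to (6,5). |black|=6
Step 7: on WHITE (6,5): turn R to S, flip to black, move to (7,5). |black|=7
Step 8: on WHITE (7,5): turn R to W, flip to black, move to (7,4). |black|=8
Step 9: on WHITE (7,4): turn R to N, flip to black, move to (6,4). |black|=9
Step 10: on WHITE (6,4): turn R to E, flip to black, move to (6,5). |black|=10
Step 11: on BLACK (6,5): turn L to N, flip to white, move to (5,5). |black|=9

Answer: WHITE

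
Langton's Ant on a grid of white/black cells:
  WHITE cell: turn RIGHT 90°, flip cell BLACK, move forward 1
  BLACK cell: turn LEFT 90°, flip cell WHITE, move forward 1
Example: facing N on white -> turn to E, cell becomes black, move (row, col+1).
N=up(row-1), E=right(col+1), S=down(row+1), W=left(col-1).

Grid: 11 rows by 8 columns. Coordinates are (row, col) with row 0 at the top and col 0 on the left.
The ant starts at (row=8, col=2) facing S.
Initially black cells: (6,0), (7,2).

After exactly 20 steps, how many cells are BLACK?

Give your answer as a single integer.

Answer: 8

Derivation:
Step 1: on WHITE (8,2): turn R to W, flip to black, move to (8,1). |black|=3
Step 2: on WHITE (8,1): turn R to N, flip to black, move to (7,1). |black|=4
Step 3: on WHITE (7,1): turn R to E, flip to black, move to (7,2). |black|=5
Step 4: on BLACK (7,2): turn L to N, flip to white, move to (6,2). |black|=4
Step 5: on WHITE (6,2): turn R to E, flip to black, move to (6,3). |black|=5
Step 6: on WHITE (6,3): turn R to S, flip to black, move to (7,3). |black|=6
Step 7: on WHITE (7,3): turn R to W, flip to black, move to (7,2). |black|=7
Step 8: on WHITE (7,2): turn R to N, flip to black, move to (6,2). |black|=8
Step 9: on BLACK (6,2): turn L to W, flip to white, move to (6,1). |black|=7
Step 10: on WHITE (6,1): turn R to N, flip to black, move to (5,1). |black|=8
Step 11: on WHITE (5,1): turn R to E, flip to black, move to (5,2). |black|=9
Step 12: on WHITE (5,2): turn R to S, flip to black, move to (6,2). |black|=10
Step 13: on WHITE (6,2): turn R to W, flip to black, move to (6,1). |black|=11
Step 14: on BLACK (6,1): turn L to S, flip to white, move to (7,1). |black|=10
Step 15: on BLACK (7,1): turn L to E, flip to white, move to (7,2). |black|=9
Step 16: on BLACK (7,2): turn L to N, flip to white, move to (6,2). |black|=8
Step 17: on BLACK (6,2): turn L to W, flip to white, move to (6,1). |black|=7
Step 18: on WHITE (6,1): turn R to N, flip to black, move to (5,1). |black|=8
Step 19: on BLACK (5,1): turn L to W, flip to white, move to (5,0). |black|=7
Step 20: on WHITE (5,0): turn R to N, flip to black, move to (4,0). |black|=8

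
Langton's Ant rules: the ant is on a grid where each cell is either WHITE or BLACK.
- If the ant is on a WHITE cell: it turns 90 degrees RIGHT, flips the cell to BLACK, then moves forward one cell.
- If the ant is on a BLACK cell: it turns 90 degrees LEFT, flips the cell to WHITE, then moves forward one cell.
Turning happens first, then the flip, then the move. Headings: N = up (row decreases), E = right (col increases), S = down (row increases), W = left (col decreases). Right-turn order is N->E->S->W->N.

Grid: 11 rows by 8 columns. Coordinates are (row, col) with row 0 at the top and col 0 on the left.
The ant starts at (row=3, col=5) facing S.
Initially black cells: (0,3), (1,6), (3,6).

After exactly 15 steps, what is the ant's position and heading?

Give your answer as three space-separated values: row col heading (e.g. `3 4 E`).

Step 1: on WHITE (3,5): turn R to W, flip to black, move to (3,4). |black|=4
Step 2: on WHITE (3,4): turn R to N, flip to black, move to (2,4). |black|=5
Step 3: on WHITE (2,4): turn R to E, flip to black, move to (2,5). |black|=6
Step 4: on WHITE (2,5): turn R to S, flip to black, move to (3,5). |black|=7
Step 5: on BLACK (3,5): turn L to E, flip to white, move to (3,6). |black|=6
Step 6: on BLACK (3,6): turn L to N, flip to white, move to (2,6). |black|=5
Step 7: on WHITE (2,6): turn R to E, flip to black, move to (2,7). |black|=6
Step 8: on WHITE (2,7): turn R to S, flip to black, move to (3,7). |black|=7
Step 9: on WHITE (3,7): turn R to W, flip to black, move to (3,6). |black|=8
Step 10: on WHITE (3,6): turn R to N, flip to black, move to (2,6). |black|=9
Step 11: on BLACK (2,6): turn L to W, flip to white, move to (2,5). |black|=8
Step 12: on BLACK (2,5): turn L to S, flip to white, move to (3,5). |black|=7
Step 13: on WHITE (3,5): turn R to W, flip to black, move to (3,4). |black|=8
Step 14: on BLACK (3,4): turn L to S, flip to white, move to (4,4). |black|=7
Step 15: on WHITE (4,4): turn R to W, flip to black, move to (4,3). |black|=8

Answer: 4 3 W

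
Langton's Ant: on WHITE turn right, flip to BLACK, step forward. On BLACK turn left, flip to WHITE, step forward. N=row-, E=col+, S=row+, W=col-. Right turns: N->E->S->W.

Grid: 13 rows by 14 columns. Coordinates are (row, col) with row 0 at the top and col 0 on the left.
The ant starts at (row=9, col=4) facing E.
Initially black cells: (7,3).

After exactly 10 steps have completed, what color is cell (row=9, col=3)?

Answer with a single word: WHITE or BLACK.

Answer: BLACK

Derivation:
Step 1: on WHITE (9,4): turn R to S, flip to black, move to (10,4). |black|=2
Step 2: on WHITE (10,4): turn R to W, flip to black, move to (10,3). |black|=3
Step 3: on WHITE (10,3): turn R to N, flip to black, move to (9,3). |black|=4
Step 4: on WHITE (9,3): turn R to E, flip to black, move to (9,4). |black|=5
Step 5: on BLACK (9,4): turn L to N, flip to white, move to (8,4). |black|=4
Step 6: on WHITE (8,4): turn R to E, flip to black, move to (8,5). |black|=5
Step 7: on WHITE (8,5): turn R to S, flip to black, move to (9,5). |black|=6
Step 8: on WHITE (9,5): turn R to W, flip to black, move to (9,4). |black|=7
Step 9: on WHITE (9,4): turn R to N, flip to black, move to (8,4). |black|=8
Step 10: on BLACK (8,4): turn L to W, flip to white, move to (8,3). |black|=7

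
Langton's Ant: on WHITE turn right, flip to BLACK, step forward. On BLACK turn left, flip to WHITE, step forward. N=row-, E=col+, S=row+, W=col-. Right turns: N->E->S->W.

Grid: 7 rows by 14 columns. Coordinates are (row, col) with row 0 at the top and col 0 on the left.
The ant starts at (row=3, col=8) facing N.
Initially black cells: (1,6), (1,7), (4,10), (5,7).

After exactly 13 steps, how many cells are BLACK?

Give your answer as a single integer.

Answer: 13

Derivation:
Step 1: on WHITE (3,8): turn R to E, flip to black, move to (3,9). |black|=5
Step 2: on WHITE (3,9): turn R to S, flip to black, move to (4,9). |black|=6
Step 3: on WHITE (4,9): turn R to W, flip to black, move to (4,8). |black|=7
Step 4: on WHITE (4,8): turn R to N, flip to black, move to (3,8). |black|=8
Step 5: on BLACK (3,8): turn L to W, flip to white, move to (3,7). |black|=7
Step 6: on WHITE (3,7): turn R to N, flip to black, move to (2,7). |black|=8
Step 7: on WHITE (2,7): turn R to E, flip to black, move to (2,8). |black|=9
Step 8: on WHITE (2,8): turn R to S, flip to black, move to (3,8). |black|=10
Step 9: on WHITE (3,8): turn R to W, flip to black, move to (3,7). |black|=11
Step 10: on BLACK (3,7): turn L to S, flip to white, move to (4,7). |black|=10
Step 11: on WHITE (4,7): turn R to W, flip to black, move to (4,6). |black|=11
Step 12: on WHITE (4,6): turn R to N, flip to black, move to (3,6). |black|=12
Step 13: on WHITE (3,6): turn R to E, flip to black, move to (3,7). |black|=13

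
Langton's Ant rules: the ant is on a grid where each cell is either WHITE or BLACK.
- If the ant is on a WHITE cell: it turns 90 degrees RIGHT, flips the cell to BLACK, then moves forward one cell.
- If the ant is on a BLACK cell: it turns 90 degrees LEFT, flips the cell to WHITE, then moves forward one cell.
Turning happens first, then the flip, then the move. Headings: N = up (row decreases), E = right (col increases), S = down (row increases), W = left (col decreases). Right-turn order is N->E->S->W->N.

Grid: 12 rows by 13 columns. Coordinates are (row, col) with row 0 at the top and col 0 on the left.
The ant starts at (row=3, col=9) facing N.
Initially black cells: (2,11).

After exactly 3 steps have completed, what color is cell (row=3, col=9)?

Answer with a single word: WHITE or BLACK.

Step 1: on WHITE (3,9): turn R to E, flip to black, move to (3,10). |black|=2
Step 2: on WHITE (3,10): turn R to S, flip to black, move to (4,10). |black|=3
Step 3: on WHITE (4,10): turn R to W, flip to black, move to (4,9). |black|=4

Answer: BLACK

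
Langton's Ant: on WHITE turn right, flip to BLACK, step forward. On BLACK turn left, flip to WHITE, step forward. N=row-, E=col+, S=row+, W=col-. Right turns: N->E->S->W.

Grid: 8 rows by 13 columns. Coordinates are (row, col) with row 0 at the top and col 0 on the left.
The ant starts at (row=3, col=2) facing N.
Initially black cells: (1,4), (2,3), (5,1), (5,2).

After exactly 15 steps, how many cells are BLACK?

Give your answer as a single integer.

Answer: 13

Derivation:
Step 1: on WHITE (3,2): turn R to E, flip to black, move to (3,3). |black|=5
Step 2: on WHITE (3,3): turn R to S, flip to black, move to (4,3). |black|=6
Step 3: on WHITE (4,3): turn R to W, flip to black, move to (4,2). |black|=7
Step 4: on WHITE (4,2): turn R to N, flip to black, move to (3,2). |black|=8
Step 5: on BLACK (3,2): turn L to W, flip to white, move to (3,1). |black|=7
Step 6: on WHITE (3,1): turn R to N, flip to black, move to (2,1). |black|=8
Step 7: on WHITE (2,1): turn R to E, flip to black, move to (2,2). |black|=9
Step 8: on WHITE (2,2): turn R to S, flip to black, move to (3,2). |black|=10
Step 9: on WHITE (3,2): turn R to W, flip to black, move to (3,1). |black|=11
Step 10: on BLACK (3,1): turn L to S, flip to white, move to (4,1). |black|=10
Step 11: on WHITE (4,1): turn R to W, flip to black, move to (4,0). |black|=11
Step 12: on WHITE (4,0): turn R to N, flip to black, move to (3,0). |black|=12
Step 13: on WHITE (3,0): turn R to E, flip to black, move to (3,1). |black|=13
Step 14: on WHITE (3,1): turn R to S, flip to black, move to (4,1). |black|=14
Step 15: on BLACK (4,1): turn L to E, flip to white, move to (4,2). |black|=13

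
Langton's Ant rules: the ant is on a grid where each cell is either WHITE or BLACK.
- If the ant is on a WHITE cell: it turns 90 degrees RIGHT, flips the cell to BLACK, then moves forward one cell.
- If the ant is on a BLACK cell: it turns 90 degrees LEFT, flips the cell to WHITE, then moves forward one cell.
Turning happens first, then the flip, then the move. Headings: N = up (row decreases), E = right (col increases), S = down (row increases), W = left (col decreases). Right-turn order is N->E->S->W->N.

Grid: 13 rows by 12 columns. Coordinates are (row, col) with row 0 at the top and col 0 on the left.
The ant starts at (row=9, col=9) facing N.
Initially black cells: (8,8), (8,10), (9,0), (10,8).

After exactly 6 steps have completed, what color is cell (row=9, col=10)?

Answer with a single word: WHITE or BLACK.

Step 1: on WHITE (9,9): turn R to E, flip to black, move to (9,10). |black|=5
Step 2: on WHITE (9,10): turn R to S, flip to black, move to (10,10). |black|=6
Step 3: on WHITE (10,10): turn R to W, flip to black, move to (10,9). |black|=7
Step 4: on WHITE (10,9): turn R to N, flip to black, move to (9,9). |black|=8
Step 5: on BLACK (9,9): turn L to W, flip to white, move to (9,8). |black|=7
Step 6: on WHITE (9,8): turn R to N, flip to black, move to (8,8). |black|=8

Answer: BLACK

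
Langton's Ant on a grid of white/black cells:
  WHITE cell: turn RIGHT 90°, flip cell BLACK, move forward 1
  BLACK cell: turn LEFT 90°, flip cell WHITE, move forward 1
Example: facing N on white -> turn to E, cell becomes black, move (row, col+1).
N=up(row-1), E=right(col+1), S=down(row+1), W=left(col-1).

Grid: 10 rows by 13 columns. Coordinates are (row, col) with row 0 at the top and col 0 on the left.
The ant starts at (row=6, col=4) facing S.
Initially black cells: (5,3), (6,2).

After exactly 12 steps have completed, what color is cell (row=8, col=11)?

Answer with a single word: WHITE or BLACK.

Step 1: on WHITE (6,4): turn R to W, flip to black, move to (6,3). |black|=3
Step 2: on WHITE (6,3): turn R to N, flip to black, move to (5,3). |black|=4
Step 3: on BLACK (5,3): turn L to W, flip to white, move to (5,2). |black|=3
Step 4: on WHITE (5,2): turn R to N, flip to black, move to (4,2). |black|=4
Step 5: on WHITE (4,2): turn R to E, flip to black, move to (4,3). |black|=5
Step 6: on WHITE (4,3): turn R to S, flip to black, move to (5,3). |black|=6
Step 7: on WHITE (5,3): turn R to W, flip to black, move to (5,2). |black|=7
Step 8: on BLACK (5,2): turn L to S, flip to white, move to (6,2). |black|=6
Step 9: on BLACK (6,2): turn L to E, flip to white, move to (6,3). |black|=5
Step 10: on BLACK (6,3): turn L to N, flip to white, move to (5,3). |black|=4
Step 11: on BLACK (5,3): turn L to W, flip to white, move to (5,2). |black|=3
Step 12: on WHITE (5,2): turn R to N, flip to black, move to (4,2). |black|=4

Answer: WHITE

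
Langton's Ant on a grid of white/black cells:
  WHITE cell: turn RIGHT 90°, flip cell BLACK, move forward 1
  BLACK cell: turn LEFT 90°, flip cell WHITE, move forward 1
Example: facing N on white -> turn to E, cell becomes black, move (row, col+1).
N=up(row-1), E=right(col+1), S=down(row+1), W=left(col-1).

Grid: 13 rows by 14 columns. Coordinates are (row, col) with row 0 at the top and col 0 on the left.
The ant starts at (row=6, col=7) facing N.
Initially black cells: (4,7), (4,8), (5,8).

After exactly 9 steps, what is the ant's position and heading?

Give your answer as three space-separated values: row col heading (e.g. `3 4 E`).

Step 1: on WHITE (6,7): turn R to E, flip to black, move to (6,8). |black|=4
Step 2: on WHITE (6,8): turn R to S, flip to black, move to (7,8). |black|=5
Step 3: on WHITE (7,8): turn R to W, flip to black, move to (7,7). |black|=6
Step 4: on WHITE (7,7): turn R to N, flip to black, move to (6,7). |black|=7
Step 5: on BLACK (6,7): turn L to W, flip to white, move to (6,6). |black|=6
Step 6: on WHITE (6,6): turn R to N, flip to black, move to (5,6). |black|=7
Step 7: on WHITE (5,6): turn R to E, flip to black, move to (5,7). |black|=8
Step 8: on WHITE (5,7): turn R to S, flip to black, move to (6,7). |black|=9
Step 9: on WHITE (6,7): turn R to W, flip to black, move to (6,6). |black|=10

Answer: 6 6 W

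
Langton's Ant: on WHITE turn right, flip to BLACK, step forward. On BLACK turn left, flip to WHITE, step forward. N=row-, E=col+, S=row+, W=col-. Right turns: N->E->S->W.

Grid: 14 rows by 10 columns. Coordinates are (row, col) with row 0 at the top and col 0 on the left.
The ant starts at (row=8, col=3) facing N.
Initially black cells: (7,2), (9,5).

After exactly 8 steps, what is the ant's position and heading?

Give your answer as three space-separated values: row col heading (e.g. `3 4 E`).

Step 1: on WHITE (8,3): turn R to E, flip to black, move to (8,4). |black|=3
Step 2: on WHITE (8,4): turn R to S, flip to black, move to (9,4). |black|=4
Step 3: on WHITE (9,4): turn R to W, flip to black, move to (9,3). |black|=5
Step 4: on WHITE (9,3): turn R to N, flip to black, move to (8,3). |black|=6
Step 5: on BLACK (8,3): turn L to W, flip to white, move to (8,2). |black|=5
Step 6: on WHITE (8,2): turn R to N, flip to black, move to (7,2). |black|=6
Step 7: on BLACK (7,2): turn L to W, flip to white, move to (7,1). |black|=5
Step 8: on WHITE (7,1): turn R to N, flip to black, move to (6,1). |black|=6

Answer: 6 1 N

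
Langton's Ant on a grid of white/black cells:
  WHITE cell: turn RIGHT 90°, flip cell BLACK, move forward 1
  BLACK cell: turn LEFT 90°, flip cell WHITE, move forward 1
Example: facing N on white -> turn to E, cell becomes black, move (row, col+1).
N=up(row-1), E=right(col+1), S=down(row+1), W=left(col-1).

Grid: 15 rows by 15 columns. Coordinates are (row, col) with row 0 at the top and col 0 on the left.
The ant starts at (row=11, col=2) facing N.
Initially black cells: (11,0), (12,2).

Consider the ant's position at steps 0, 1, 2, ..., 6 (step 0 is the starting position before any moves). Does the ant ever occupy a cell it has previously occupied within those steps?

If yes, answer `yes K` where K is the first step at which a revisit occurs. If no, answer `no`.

Answer: no

Derivation:
Step 1: on WHITE (11,2): turn R to E, flip to black, move to (11,3). |black|=3 — new cell
Step 2: on WHITE (11,3): turn R to S, flip to black, move to (12,3). |black|=4 — new cell
Step 3: on WHITE (12,3): turn R to W, flip to black, move to (12,2). |black|=5 — new cell
Step 4: on BLACK (12,2): turn L to S, flip to white, move to (13,2). |black|=4 — new cell
Step 5: on WHITE (13,2): turn R to W, flip to black, move to (13,1). |black|=5 — new cell
Step 6: on WHITE (13,1): turn R to N, flip to black, move to (12,1). |black|=6 — new cell
No revisit within 6 steps.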